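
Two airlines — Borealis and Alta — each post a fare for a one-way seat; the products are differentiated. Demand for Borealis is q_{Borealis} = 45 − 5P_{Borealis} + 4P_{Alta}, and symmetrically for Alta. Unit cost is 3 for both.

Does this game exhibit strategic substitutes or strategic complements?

Borealis's profit: π = (P_{Borealis} − 3)(45 − 5P_{Borealis} + 4P_{Alta}).
∂π/∂P_{Borealis} = 60 − 10P_{Borealis} + 4P_{Alta} = 0 ⇒ P_{Borealis} = 6 + 0.4P_{Alta}.
The best-response slope dP_{Borealis}/dP_{Alta} = 0.4 > 0: the reaction function is upward-sloping, so the choices are strategic complements.

strategic complements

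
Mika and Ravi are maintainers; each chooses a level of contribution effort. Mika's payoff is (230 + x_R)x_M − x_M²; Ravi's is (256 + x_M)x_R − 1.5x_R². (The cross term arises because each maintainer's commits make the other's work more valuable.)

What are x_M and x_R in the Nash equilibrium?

189.2, 148.4

Expanding Mika's payoff: 230x_M + x_Rx_M − x_M².
∂π/∂x_M = 230 + x_R − 2x_M = 0, so x_M = 115 + 0.5x_R.
Likewise for Ravi: x_R = 256/3 + (1/3)x_M.
Solving the two reaction functions simultaneously: (1 − (0.5)(1/3))x_M = 115 + 0.5·(256/3), so (5/6)x_M = 473/3 and x_M = 189.2.
Then x_R = 256/3 + (1/3)·189.2 = 148.4.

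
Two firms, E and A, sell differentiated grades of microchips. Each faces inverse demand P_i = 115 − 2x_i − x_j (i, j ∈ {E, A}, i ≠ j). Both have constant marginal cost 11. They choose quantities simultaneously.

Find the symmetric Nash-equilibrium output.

20.8

Firm E's profit: π = x_E(115 − 2x_E − x_A) − 11x_E.
∂π/∂x_E = 104 − 4x_E − x_A = 0 ⇒ x_E = 26 − 0.25x_A.
By symmetry x_A = x_E; substituting into the reaction function, 1.25x_E = 26 and x_E = 20.8.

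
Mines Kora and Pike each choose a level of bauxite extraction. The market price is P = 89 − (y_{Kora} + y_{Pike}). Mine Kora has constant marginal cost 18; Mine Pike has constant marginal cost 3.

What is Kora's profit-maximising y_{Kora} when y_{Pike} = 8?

31.5

Mine Kora's profit: π = y_{Kora}(89 − (y_{Kora} + y_{Pike})) − 18y_{Kora}.
∂π/∂y_{Kora} = 71 − 2y_{Kora} − y_{Pike} = 0, so y_{Kora} = 35.5 − 0.5y_{Pike}.
At y_{Pike} = 8: y_{Kora} = 35.5 − 0.5·8 = 31.5.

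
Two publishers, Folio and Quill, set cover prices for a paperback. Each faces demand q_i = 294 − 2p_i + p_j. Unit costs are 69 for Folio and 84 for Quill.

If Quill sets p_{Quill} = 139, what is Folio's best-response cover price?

142.75

Folio's profit: π = (p_{Folio} − 69)(294 − 2p_{Folio} + p_{Quill}).
∂π/∂p_{Folio} = 432 − 4p_{Folio} + p_{Quill} = 0 ⇒ p_{Folio} = 108 + 0.25p_{Quill}.
At p_{Quill} = 139: p_{Folio} = 108 + 0.25·139 = 142.75.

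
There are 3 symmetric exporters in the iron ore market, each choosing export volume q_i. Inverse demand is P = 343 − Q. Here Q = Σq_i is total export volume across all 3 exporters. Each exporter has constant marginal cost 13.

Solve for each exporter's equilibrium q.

82.5

A representative exporter's profit is π_i = q_i(343 − Q) − 13q_i, with Q = q_i + Σ_{j≠i} q_j.
First-order condition: 330 − 2q_i − Σ_{j≠i} q_j = 0.
Imposing symmetry (q_j = q for all j) turns Σ_{j≠i} q_j into 2q, so 330 = 4q and q = 82.5.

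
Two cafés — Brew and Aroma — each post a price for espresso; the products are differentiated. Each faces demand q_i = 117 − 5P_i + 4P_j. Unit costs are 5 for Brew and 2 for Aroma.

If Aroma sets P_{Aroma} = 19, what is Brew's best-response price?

Brew's profit: π = (P_{Brew} − 5)(117 − 5P_{Brew} + 4P_{Aroma}).
∂π/∂P_{Brew} = 142 − 10P_{Brew} + 4P_{Aroma} = 0 ⇒ P_{Brew} = 14.2 + 0.4P_{Aroma}.
At P_{Aroma} = 19: P_{Brew} = 14.2 + 0.4·19 = 21.8.

21.8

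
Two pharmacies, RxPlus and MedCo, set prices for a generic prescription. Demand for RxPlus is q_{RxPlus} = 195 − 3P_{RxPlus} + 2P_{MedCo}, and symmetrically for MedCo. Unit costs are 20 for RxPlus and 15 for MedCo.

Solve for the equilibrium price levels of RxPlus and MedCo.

62.8125, 60.9375

RxPlus's profit: π = (P_{RxPlus} − 20)(195 − 3P_{RxPlus} + 2P_{MedCo}).
∂π/∂P_{RxPlus} = 255 − 6P_{RxPlus} + 2P_{MedCo} = 0 ⇒ P_{RxPlus} = 42.5 + (1/3)P_{MedCo}.
Similarly P_{MedCo} = 40 + (1/3)P_{RxPlus}.
Solving the two reaction functions simultaneously: (1 − (1/3)(1/3))P_{RxPlus} = 42.5 + (1/3)·40, so (8/9)P_{RxPlus} = 335/6 and P_{RxPlus} = 62.8125.
Then P_{MedCo} = 40 + (1/3)·62.8125 = 60.9375.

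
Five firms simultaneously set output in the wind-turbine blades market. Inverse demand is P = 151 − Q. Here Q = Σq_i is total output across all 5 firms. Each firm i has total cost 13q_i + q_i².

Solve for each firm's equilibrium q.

17.25

A representative firm's profit is π_i = q_i(151 − Q) − 13q_i − q_i², with Q = q_i + Σ_{j≠i} q_j.
First-order condition: 138 − 4q_i − Σ_{j≠i} q_j = 0.
With identical firms, set every q_j = q: then 138 − 4q − 4q = 0, i.e. q = 138/8 = 17.25.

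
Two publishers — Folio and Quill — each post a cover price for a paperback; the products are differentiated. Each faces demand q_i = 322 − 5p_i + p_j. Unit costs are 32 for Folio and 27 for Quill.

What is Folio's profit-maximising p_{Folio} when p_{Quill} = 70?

Folio's profit: π = (p_{Folio} − 32)(322 − 5p_{Folio} + p_{Quill}).
∂π/∂p_{Folio} = 482 − 10p_{Folio} + p_{Quill} = 0 ⇒ p_{Folio} = 48.2 + 0.1p_{Quill}.
At p_{Quill} = 70: p_{Folio} = 48.2 + 0.1·70 = 55.2.

55.2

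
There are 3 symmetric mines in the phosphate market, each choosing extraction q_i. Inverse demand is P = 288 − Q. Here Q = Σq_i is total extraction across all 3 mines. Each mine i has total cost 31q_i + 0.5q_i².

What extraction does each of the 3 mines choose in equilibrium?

51.4

A representative mine's profit is π_i = q_i(288 − Q) − 31q_i − 0.5q_i², with Q = q_i + Σ_{j≠i} q_j.
First-order condition: 257 − 3q_i − Σ_{j≠i} q_j = 0.
Imposing symmetry (q_j = q for all j) turns Σ_{j≠i} q_j into 2q, so 257 = 5q and q = 51.4.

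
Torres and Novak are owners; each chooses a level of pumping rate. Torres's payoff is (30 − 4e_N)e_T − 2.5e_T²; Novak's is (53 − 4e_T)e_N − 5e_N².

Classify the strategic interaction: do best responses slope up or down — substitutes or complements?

Expanding Torres's payoff: 30e_T − 4e_Ne_T − 2.5e_T².
∂π/∂e_T = 30 − 4e_N − 5e_T = 0, so e_T = 6 − 0.8e_N.
The best-response slope de_T/de_N = −0.8 < 0: the reaction function is downward-sloping, so the choices are strategic substitutes.

strategic substitutes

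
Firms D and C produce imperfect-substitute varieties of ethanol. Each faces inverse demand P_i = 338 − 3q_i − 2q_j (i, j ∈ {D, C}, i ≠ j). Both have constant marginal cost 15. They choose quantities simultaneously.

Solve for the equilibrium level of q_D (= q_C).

40.375

Firm D's profit: π = q_D(338 − 3q_D − 2q_C) − 15q_D.
∂π/∂q_D = 323 − 6q_D − 2q_C = 0 ⇒ q_D = 323/6 − (1/3)q_C.
The game is symmetric, so in equilibrium q_C = q_D: the reaction function gives (4/3)q_D = 323/6, hence q_D = 40.375.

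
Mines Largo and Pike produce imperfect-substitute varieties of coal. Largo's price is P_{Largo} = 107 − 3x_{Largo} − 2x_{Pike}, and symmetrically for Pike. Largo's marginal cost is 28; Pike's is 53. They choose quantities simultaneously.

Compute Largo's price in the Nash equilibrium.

Mine Largo's profit: π = x_{Largo}(107 − 3x_{Largo} − 2x_{Pike}) − 28x_{Largo}.
∂π/∂x_{Largo} = 79 − 6x_{Largo} − 2x_{Pike} = 0 ⇒ x_{Largo} = 79/6 − (1/3)x_{Pike}.
Similarly x_{Pike} = 9 − (1/3)x_{Largo}.
Substituting the second reaction function into the first: x_{Largo} = 79/6 − (1/3)(9 − (1/3)x_{Largo}), which gives (8/9)x_{Largo} = 61/6 ⇒ x_{Largo} = 11.4375.
Then x_{Pike} = 9 − (1/3)·11.4375 = 5.1875.
P_{Largo} = 107 − 3·11.4375 − 2·5.1875 = 62.3125.

62.3125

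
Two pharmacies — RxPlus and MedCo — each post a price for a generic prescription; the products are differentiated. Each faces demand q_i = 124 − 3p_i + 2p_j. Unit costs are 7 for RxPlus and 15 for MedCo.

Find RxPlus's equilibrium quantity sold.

RxPlus's profit: π = (p_{RxPlus} − 7)(124 − 3p_{RxPlus} + 2p_{MedCo}).
∂π/∂p_{RxPlus} = 145 − 6p_{RxPlus} + 2p_{MedCo} = 0 ⇒ p_{RxPlus} = 145/6 + (1/3)p_{MedCo}.
Similarly p_{MedCo} = 169/6 + (1/3)p_{RxPlus}.
Plugging p_{MedCo} into RxPlus's best response: p_{RxPlus} = 145/6 + (1/3)(169/6 + (1/3)p_{RxPlus}) ⇒ (8/9)p_{RxPlus} = 302/9, so p_{RxPlus} = 37.75.
Then p_{MedCo} = 169/6 + (1/3)·37.75 = 40.75.
q_{RxPlus} = 124 − 3·37.75 + 2·40.75 = 92.25.

92.25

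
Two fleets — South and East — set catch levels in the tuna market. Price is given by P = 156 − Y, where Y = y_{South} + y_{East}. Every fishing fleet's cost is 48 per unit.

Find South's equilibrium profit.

Fishing fleet South's profit: π = y_{South}(156 − (y_{South} + y_{East})) − 48y_{South}.
∂π/∂y_{South} = 108 − 2y_{South} − y_{East} = 0, so y_{South} = 54 − 0.5y_{East}.
Setting y_{South} = y_{East} in the reaction function: y_{South} = 54 − 0.5y_{South}, so y_{South} = 54 / 1.5 = 36.
Price P = 156 − 72 = 84.
South's profit: (84 − 48)·36 = 1296.

1296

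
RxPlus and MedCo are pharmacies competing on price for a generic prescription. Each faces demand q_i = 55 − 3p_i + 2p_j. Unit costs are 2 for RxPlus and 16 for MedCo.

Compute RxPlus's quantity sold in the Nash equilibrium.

47.625

RxPlus's profit: π = (p_{RxPlus} − 2)(55 − 3p_{RxPlus} + 2p_{MedCo}).
∂π/∂p_{RxPlus} = 61 − 6p_{RxPlus} + 2p_{MedCo} = 0 ⇒ p_{RxPlus} = 61/6 + (1/3)p_{MedCo}.
Similarly p_{MedCo} = 103/6 + (1/3)p_{RxPlus}.
Solving the two reaction functions simultaneously: (1 − (1/3)(1/3))p_{RxPlus} = 61/6 + (1/3)·(103/6), so (8/9)p_{RxPlus} = 143/9 and p_{RxPlus} = 17.875.
Then p_{MedCo} = 103/6 + (1/3)·17.875 = 23.125.
q_{RxPlus} = 55 − 3·17.875 + 2·23.125 = 47.625.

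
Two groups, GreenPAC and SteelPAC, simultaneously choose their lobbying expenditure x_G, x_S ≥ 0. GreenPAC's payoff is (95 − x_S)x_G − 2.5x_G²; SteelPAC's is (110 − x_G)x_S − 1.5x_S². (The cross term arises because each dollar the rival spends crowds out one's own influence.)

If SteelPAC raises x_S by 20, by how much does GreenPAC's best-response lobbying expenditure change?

-4

Expanding GreenPAC's payoff: 95x_G − x_Sx_G − 2.5x_G².
∂π/∂x_G = 95 − x_S − 5x_G = 0, so x_G = 19 − 0.2x_S.
The reaction-function slope is −0.2, so a 20-unit rise in x_S moves x_G by −0.2 × 20 = −4. GreenPAC's best response falls — the actions are strategic substitutes.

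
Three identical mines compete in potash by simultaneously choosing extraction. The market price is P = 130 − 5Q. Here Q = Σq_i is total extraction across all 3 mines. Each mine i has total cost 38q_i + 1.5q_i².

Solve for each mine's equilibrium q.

4

A representative mine's profit is π_i = q_i(130 − 5Q) − 38q_i − 1.5q_i², with Q = q_i + Σ_{j≠i} q_j.
First-order condition: 92 − 13q_i − 5Σ_{j≠i} q_j = 0.
In a symmetric equilibrium every mine chooses the same q, so Σ_{j≠i} q_j = 2q. The condition becomes 92 − 23q = 0, giving q = 92/23 = 4.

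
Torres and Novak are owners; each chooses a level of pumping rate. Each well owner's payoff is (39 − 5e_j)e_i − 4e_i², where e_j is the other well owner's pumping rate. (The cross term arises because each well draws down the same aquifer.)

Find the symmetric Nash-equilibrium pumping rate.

3

Torres's payoff is (39 − 5e_N)e_T − 4e_T².
∂π/∂e_T = 39 − 5e_N − 8e_T = 0, so e_T = 4.875 − 0.625e_N.
Setting e_T = e_N in the reaction function: e_T = 4.875 − 0.625e_T, so e_T = 4.875 / 1.625 = 3.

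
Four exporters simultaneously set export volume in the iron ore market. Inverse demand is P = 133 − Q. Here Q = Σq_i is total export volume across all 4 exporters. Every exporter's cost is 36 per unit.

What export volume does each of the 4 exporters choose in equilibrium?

19.4

A representative exporter's profit is π_i = q_i(133 − Q) − 36q_i, with Q = q_i + Σ_{j≠i} q_j.
First-order condition: 97 − 2q_i − Σ_{j≠i} q_j = 0.
Imposing symmetry (q_j = q for all j) turns Σ_{j≠i} q_j into 3q, so 97 = 5q and q = 19.4.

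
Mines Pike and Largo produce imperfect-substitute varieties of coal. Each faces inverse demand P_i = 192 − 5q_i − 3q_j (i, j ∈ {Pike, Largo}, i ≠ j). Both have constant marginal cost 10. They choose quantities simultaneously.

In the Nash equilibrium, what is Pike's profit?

Mine Pike's profit: π = q_{Pike}(192 − 5q_{Pike} − 3q_{Largo}) − 10q_{Pike}.
∂π/∂q_{Pike} = 182 − 10q_{Pike} − 3q_{Largo} = 0 ⇒ q_{Pike} = 18.2 − 0.3q_{Largo}.
Setting q_{Pike} = q_{Largo} in the reaction function: q_{Pike} = 18.2 − 0.3q_{Pike}, so q_{Pike} = 18.2 / 1.3 = 14.
P_{Pike} = 192 − 5·14 − 3·14 = 80.
Profit = (80 − 10)·14 = 980.

980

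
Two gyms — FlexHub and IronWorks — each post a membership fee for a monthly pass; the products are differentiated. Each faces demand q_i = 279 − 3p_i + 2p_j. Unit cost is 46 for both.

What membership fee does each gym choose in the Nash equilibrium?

104.25

FlexHub's profit: π = (p_{FlexHub} − 46)(279 − 3p_{FlexHub} + 2p_{IronWorks}).
∂π/∂p_{FlexHub} = 417 − 6p_{FlexHub} + 2p_{IronWorks} = 0 ⇒ p_{FlexHub} = 69.5 + (1/3)p_{IronWorks}.
Setting p_{FlexHub} = p_{IronWorks} in the reaction function: p_{FlexHub} = 69.5 + (1/3)p_{FlexHub}, so p_{FlexHub} = 69.5 / (2/3) = 104.25.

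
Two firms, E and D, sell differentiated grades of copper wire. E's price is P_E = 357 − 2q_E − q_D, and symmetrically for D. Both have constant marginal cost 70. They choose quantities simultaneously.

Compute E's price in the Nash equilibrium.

184.8

Firm E's profit: π = q_E(357 − 2q_E − q_D) − 70q_E.
∂π/∂q_E = 287 − 4q_E − q_D = 0 ⇒ q_E = 71.75 − 0.25q_D.
Setting q_E = q_D in the reaction function: q_E = 71.75 − 0.25q_E, so q_E = 71.75 / 1.25 = 57.4.
P_E = 357 − 2·57.4 − 57.4 = 184.8.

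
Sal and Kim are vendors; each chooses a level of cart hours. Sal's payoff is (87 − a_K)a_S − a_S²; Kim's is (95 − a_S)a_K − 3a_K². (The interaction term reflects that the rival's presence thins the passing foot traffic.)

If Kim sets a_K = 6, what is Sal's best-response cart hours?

40.5

Expanding Sal's payoff: 87a_S − a_Ka_S − a_S².
∂π/∂a_S = 87 − a_K − 2a_S = 0, so a_S = 43.5 − 0.5a_K.
At a_K = 6: a_S = 43.5 − 0.5·6 = 40.5.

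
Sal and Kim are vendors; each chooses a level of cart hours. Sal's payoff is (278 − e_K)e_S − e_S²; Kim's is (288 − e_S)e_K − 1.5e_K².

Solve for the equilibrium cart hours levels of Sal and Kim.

109.2, 59.6

Expanding Sal's payoff: 278e_S − e_Ke_S − e_S².
∂π/∂e_S = 278 − e_K − 2e_S = 0, so e_S = 139 − 0.5e_K.
Likewise for Kim: e_K = 96 − (1/3)e_S.
Substituting the second reaction function into the first: e_S = 139 − 0.5(96 − (1/3)e_S), which gives (5/6)e_S = 91 ⇒ e_S = 109.2.
Then e_K = 96 − (1/3)·109.2 = 59.6.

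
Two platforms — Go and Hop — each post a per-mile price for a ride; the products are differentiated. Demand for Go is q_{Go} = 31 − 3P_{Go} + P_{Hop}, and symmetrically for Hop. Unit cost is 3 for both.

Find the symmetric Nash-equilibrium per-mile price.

Go's profit: π = (P_{Go} − 3)(31 − 3P_{Go} + P_{Hop}).
∂π/∂P_{Go} = 40 − 6P_{Go} + P_{Hop} = 0 ⇒ P_{Go} = 20/3 + (1/6)P_{Hop}.
Setting P_{Go} = P_{Hop} in the reaction function: P_{Go} = 20/3 + (1/6)P_{Go}, so P_{Go} = (20/3) / (5/6) = 8.

8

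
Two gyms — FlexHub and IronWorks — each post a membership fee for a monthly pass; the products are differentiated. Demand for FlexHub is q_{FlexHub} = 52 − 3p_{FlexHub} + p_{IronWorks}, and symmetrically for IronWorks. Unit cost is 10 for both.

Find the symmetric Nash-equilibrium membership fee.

16.4

FlexHub's profit: π = (p_{FlexHub} − 10)(52 − 3p_{FlexHub} + p_{IronWorks}).
∂π/∂p_{FlexHub} = 82 − 6p_{FlexHub} + p_{IronWorks} = 0 ⇒ p_{FlexHub} = 41/3 + (1/6)p_{IronWorks}.
The game is symmetric, so in equilibrium p_{IronWorks} = p_{FlexHub}: the reaction function gives (5/6)p_{FlexHub} = 41/3, hence p_{FlexHub} = 16.4.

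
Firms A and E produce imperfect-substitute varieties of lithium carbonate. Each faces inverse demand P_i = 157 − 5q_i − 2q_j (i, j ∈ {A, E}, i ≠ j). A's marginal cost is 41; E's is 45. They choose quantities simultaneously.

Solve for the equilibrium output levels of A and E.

9.75, 9.25

Firm A's profit: π = q_A(157 − 5q_A − 2q_E) − 41q_A.
∂π/∂q_A = 116 − 10q_A − 2q_E = 0 ⇒ q_A = 11.6 − 0.2q_E.
Similarly q_E = 11.2 − 0.2q_A.
Solving the two reaction functions simultaneously: (1 − (−0.2)(−0.2))q_A = 11.6 − 0.2·11.2, so 0.96q_A = 9.36 and q_A = 9.75.
Then q_E = 11.2 − 0.2·9.75 = 9.25.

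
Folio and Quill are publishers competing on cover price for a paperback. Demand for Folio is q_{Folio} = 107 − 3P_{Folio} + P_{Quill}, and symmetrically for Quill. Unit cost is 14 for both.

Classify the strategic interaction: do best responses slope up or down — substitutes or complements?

strategic complements

Folio's profit: π = (P_{Folio} − 14)(107 − 3P_{Folio} + P_{Quill}).
∂π/∂P_{Folio} = 149 − 6P_{Folio} + P_{Quill} = 0 ⇒ P_{Folio} = 149/6 + (1/6)P_{Quill}.
The best-response slope dP_{Folio}/dP_{Quill} = 1/6 > 0: the reaction function is upward-sloping, so the choices are strategic complements.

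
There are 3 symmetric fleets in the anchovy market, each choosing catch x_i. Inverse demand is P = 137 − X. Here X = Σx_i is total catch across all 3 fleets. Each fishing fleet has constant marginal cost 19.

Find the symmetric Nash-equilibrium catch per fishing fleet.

29.5

A representative fishing fleet's profit is π_i = x_i(137 − X) − 19x_i, with X = x_i + Σ_{j≠i} x_j.
First-order condition: 118 − 2x_i − Σ_{j≠i} x_j = 0.
In a symmetric equilibrium every fishing fleet chooses the same x, so Σ_{j≠i} x_j = 2x. The condition becomes 118 − 4x = 0, giving x = 118/4 = 29.5.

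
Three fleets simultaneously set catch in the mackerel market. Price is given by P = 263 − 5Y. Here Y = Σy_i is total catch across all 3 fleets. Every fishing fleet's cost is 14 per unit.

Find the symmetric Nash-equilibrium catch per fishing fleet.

12.45

A representative fishing fleet's profit is π_i = y_i(263 − 5Y) − 14y_i, with Y = y_i + Σ_{j≠i} y_j.
First-order condition: 249 − 10y_i − 5Σ_{j≠i} y_j = 0.
Imposing symmetry (y_j = y for all j) turns Σ_{j≠i} y_j into 2y, so 249 = 20y and y = 12.45.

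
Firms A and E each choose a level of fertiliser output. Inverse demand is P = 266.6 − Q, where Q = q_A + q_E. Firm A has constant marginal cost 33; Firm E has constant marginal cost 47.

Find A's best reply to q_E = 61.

Firm A's profit: π = q_A(266.6 − (q_A + q_E)) − 33q_A.
∂π/∂q_A = 233.6 − 2q_A − q_E = 0, so q_A = 116.8 − 0.5q_E.
At q_E = 61: q_A = 116.8 − 0.5·61 = 86.3.

86.3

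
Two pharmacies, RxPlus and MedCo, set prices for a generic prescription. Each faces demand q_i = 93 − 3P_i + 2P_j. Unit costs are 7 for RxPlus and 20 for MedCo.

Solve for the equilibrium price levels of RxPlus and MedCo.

RxPlus's profit: π = (P_{RxPlus} − 7)(93 − 3P_{RxPlus} + 2P_{MedCo}).
∂π/∂P_{RxPlus} = 114 − 6P_{RxPlus} + 2P_{MedCo} = 0 ⇒ P_{RxPlus} = 19 + (1/3)P_{MedCo}.
Similarly P_{MedCo} = 25.5 + (1/3)P_{RxPlus}.
Solving the two reaction functions simultaneously: (1 − (1/3)(1/3))P_{RxPlus} = 19 + (1/3)·25.5, so (8/9)P_{RxPlus} = 27.5 and P_{RxPlus} = 30.9375.
Then P_{MedCo} = 25.5 + (1/3)·30.9375 = 35.8125.

30.9375, 35.8125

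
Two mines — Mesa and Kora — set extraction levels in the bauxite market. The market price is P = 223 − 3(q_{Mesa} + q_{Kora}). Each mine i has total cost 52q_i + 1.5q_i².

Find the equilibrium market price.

137.5

Mine Mesa's profit: π = q_{Mesa}(223 − 3(q_{Mesa} + q_{Kora})) − 52q_{Mesa} − 1.5q_{Mesa}².
∂π/∂q_{Mesa} = 171 − 9q_{Mesa} − 3q_{Kora} = 0, so q_{Mesa} = 19 − (1/3)q_{Kora}.
Setting q_{Mesa} = q_{Kora} in the reaction function: q_{Mesa} = 19 − (1/3)q_{Mesa}, so q_{Mesa} = 19 / (4/3) = 14.25.
Equilibrium price: P = 223 − 3·28.5 = 137.5.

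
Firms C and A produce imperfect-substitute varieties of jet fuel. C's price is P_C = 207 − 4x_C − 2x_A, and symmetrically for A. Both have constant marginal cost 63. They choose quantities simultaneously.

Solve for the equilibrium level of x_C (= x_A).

14.4

Firm C's profit: π = x_C(207 − 4x_C − 2x_A) − 63x_C.
∂π/∂x_C = 144 − 8x_C − 2x_A = 0 ⇒ x_C = 18 − 0.25x_A.
The game is symmetric, so in equilibrium x_A = x_C: the reaction function gives 1.25x_C = 18, hence x_C = 14.4.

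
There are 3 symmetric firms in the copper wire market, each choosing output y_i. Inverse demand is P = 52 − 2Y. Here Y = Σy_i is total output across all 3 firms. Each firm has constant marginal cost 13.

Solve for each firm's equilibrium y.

A representative firm's profit is π_i = y_i(52 − 2Y) − 13y_i, with Y = y_i + Σ_{j≠i} y_j.
First-order condition: 39 − 4y_i − 2Σ_{j≠i} y_j = 0.
Imposing symmetry (y_j = y for all j) turns Σ_{j≠i} y_j into 2y, so 39 = 8y and y = 4.875.

4.875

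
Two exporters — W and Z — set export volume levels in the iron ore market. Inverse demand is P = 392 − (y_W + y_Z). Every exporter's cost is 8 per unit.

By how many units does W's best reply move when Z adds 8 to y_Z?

-4

Exporter W's profit: π = y_W(392 − (y_W + y_Z)) − 8y_W.
∂π/∂y_W = 384 − 2y_W − y_Z = 0, so y_W = 192 − 0.5y_Z.
The reaction-function slope is −0.5, so an 8-unit rise in y_Z moves y_W by −0.5 × 8 = −4. W's best response falls — the actions are strategic substitutes.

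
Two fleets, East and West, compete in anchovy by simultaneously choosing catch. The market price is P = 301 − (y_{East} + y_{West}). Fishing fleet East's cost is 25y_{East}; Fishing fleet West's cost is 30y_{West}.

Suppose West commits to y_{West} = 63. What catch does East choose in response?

Fishing fleet East's profit: π = y_{East}(301 − (y_{East} + y_{West})) − 25y_{East}.
∂π/∂y_{East} = 276 − 2y_{East} − y_{West} = 0, so y_{East} = 138 − 0.5y_{West}.
At y_{West} = 63: y_{East} = 138 − 0.5·63 = 106.5.

106.5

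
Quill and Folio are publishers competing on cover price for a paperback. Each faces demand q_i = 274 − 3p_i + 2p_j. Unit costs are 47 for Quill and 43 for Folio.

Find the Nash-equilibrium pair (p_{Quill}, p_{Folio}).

Quill's profit: π = (p_{Quill} − 47)(274 − 3p_{Quill} + 2p_{Folio}).
∂π/∂p_{Quill} = 415 − 6p_{Quill} + 2p_{Folio} = 0 ⇒ p_{Quill} = 415/6 + (1/3)p_{Folio}.
Similarly p_{Folio} = 403/6 + (1/3)p_{Quill}.
Solving the two reaction functions simultaneously: (1 − (1/3)(1/3))p_{Quill} = 415/6 + (1/3)·(403/6), so (8/9)p_{Quill} = 824/9 and p_{Quill} = 103.
Then p_{Folio} = 403/6 + (1/3)·103 = 101.5.

103, 101.5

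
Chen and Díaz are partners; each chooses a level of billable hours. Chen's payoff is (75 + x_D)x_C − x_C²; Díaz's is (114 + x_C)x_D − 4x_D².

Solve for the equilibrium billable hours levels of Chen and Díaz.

Expanding Chen's payoff: 75x_C + x_Dx_C − x_C².
∂π/∂x_C = 75 + x_D − 2x_C = 0, so x_C = 37.5 + 0.5x_D.
Likewise for Díaz: x_D = 14.25 + 0.125x_C.
Solving the two reaction functions simultaneously: (1 − (0.5)(0.125))x_C = 37.5 + 0.5·14.25, so 0.9375x_C = 44.625 and x_C = 47.6.
Then x_D = 14.25 + 0.125·47.6 = 20.2.

47.6, 20.2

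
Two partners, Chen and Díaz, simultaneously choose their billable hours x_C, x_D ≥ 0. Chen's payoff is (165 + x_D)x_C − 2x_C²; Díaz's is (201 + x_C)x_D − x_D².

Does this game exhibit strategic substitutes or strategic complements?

strategic complements

Expanding Chen's payoff: 165x_C + x_Dx_C − 2x_C².
∂π/∂x_C = 165 + x_D − 4x_C = 0, so x_C = 41.25 + 0.25x_D.
The best-response slope dx_C/dx_D = 0.25 > 0: the reaction function is upward-sloping, so the choices are strategic complements.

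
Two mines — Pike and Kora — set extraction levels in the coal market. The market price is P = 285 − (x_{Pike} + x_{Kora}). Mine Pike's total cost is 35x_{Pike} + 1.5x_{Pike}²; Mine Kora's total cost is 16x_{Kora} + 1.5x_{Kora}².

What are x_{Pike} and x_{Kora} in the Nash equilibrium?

Mine Pike's profit: π = x_{Pike}(285 − (x_{Pike} + x_{Kora})) − 35x_{Pike} − 1.5x_{Pike}².
∂π/∂x_{Pike} = 250 − 5x_{Pike} − x_{Kora} = 0, so x_{Pike} = 50 − 0.2x_{Kora}.
By the same steps for Kora: x_{Kora} = 53.8 − 0.2x_{Pike}.
Solving the two reaction functions simultaneously: (1 − (−0.2)(−0.2))x_{Pike} = 50 − 0.2·53.8, so 0.96x_{Pike} = 39.24 and x_{Pike} = 40.875.
Then x_{Kora} = 53.8 − 0.2·40.875 = 45.625.

40.875, 45.625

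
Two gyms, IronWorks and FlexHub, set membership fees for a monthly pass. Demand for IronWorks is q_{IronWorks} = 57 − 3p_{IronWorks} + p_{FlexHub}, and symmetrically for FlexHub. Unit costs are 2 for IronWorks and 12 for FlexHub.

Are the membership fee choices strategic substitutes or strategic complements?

IronWorks's profit: π = (p_{IronWorks} − 2)(57 − 3p_{IronWorks} + p_{FlexHub}).
∂π/∂p_{IronWorks} = 63 − 6p_{IronWorks} + p_{FlexHub} = 0 ⇒ p_{IronWorks} = 10.5 + (1/6)p_{FlexHub}.
The best-response slope dp_{IronWorks}/dp_{FlexHub} = 1/6 > 0: the reaction function is upward-sloping, so the choices are strategic complements.

strategic complements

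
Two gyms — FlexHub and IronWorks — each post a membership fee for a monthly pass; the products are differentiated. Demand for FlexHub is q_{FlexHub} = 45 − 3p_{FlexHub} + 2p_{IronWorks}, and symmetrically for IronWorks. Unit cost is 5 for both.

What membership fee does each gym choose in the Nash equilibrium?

FlexHub's profit: π = (p_{FlexHub} − 5)(45 − 3p_{FlexHub} + 2p_{IronWorks}).
∂π/∂p_{FlexHub} = 60 − 6p_{FlexHub} + 2p_{IronWorks} = 0 ⇒ p_{FlexHub} = 10 + (1/3)p_{IronWorks}.
By symmetry p_{IronWorks} = p_{FlexHub}; substituting into the reaction function, (2/3)p_{FlexHub} = 10 and p_{FlexHub} = 15.

15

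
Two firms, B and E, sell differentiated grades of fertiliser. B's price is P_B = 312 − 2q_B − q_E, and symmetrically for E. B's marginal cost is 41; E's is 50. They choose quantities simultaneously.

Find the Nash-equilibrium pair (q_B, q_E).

Firm B's profit: π = q_B(312 − 2q_B − q_E) − 41q_B.
∂π/∂q_B = 271 − 4q_B − q_E = 0 ⇒ q_B = 67.75 − 0.25q_E.
Similarly q_E = 65.5 − 0.25q_B.
Solving the two reaction functions simultaneously: (1 − (−0.25)(−0.25))q_B = 67.75 − 0.25·65.5, so 0.9375q_B = 51.375 and q_B = 54.8.
Then q_E = 65.5 − 0.25·54.8 = 51.8.

54.8, 51.8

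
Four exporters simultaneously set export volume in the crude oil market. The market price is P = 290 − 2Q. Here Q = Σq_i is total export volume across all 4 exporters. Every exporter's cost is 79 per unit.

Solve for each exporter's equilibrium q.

21.1

A representative exporter's profit is π_i = q_i(290 − 2Q) − 79q_i, with Q = q_i + Σ_{j≠i} q_j.
First-order condition: 211 − 4q_i − 2Σ_{j≠i} q_j = 0.
In a symmetric equilibrium every exporter chooses the same q, so Σ_{j≠i} q_j = 3q. The condition becomes 211 − 10q = 0, giving q = 211/10 = 21.1.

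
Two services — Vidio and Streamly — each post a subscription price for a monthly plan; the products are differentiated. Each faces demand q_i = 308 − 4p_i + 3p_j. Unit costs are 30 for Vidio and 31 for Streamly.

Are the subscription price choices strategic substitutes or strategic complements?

Vidio's profit: π = (p_{Vidio} − 30)(308 − 4p_{Vidio} + 3p_{Streamly}).
∂π/∂p_{Vidio} = 428 − 8p_{Vidio} + 3p_{Streamly} = 0 ⇒ p_{Vidio} = 53.5 + 0.375p_{Streamly}.
The best-response slope dp_{Vidio}/dp_{Streamly} = 0.375 > 0: the reaction function is upward-sloping, so the choices are strategic complements.

strategic complements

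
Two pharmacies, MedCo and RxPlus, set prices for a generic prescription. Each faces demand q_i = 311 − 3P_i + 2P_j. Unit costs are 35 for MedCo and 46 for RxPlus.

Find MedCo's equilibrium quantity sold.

213.1875

MedCo's profit: π = (P_{MedCo} − 35)(311 − 3P_{MedCo} + 2P_{RxPlus}).
∂π/∂P_{MedCo} = 416 − 6P_{MedCo} + 2P_{RxPlus} = 0 ⇒ P_{MedCo} = 208/3 + (1/3)P_{RxPlus}.
Similarly P_{RxPlus} = 449/6 + (1/3)P_{MedCo}.
Solving the two reaction functions simultaneously: (1 − (1/3)(1/3))P_{MedCo} = 208/3 + (1/3)·(449/6), so (8/9)P_{MedCo} = 1697/18 and P_{MedCo} = 106.0625.
Then P_{RxPlus} = 449/6 + (1/3)·106.0625 = 110.1875.
q_{MedCo} = 311 − 3·106.0625 + 2·110.1875 = 213.1875.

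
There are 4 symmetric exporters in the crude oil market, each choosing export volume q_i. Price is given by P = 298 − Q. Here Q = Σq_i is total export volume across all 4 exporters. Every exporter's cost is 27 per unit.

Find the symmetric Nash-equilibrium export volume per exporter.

A representative exporter's profit is π_i = q_i(298 − Q) − 27q_i, with Q = q_i + Σ_{j≠i} q_j.
First-order condition: 271 − 2q_i − Σ_{j≠i} q_j = 0.
In a symmetric equilibrium every exporter chooses the same q, so Σ_{j≠i} q_j = 3q. The condition becomes 271 − 5q = 0, giving q = 271/5 = 54.2.

54.2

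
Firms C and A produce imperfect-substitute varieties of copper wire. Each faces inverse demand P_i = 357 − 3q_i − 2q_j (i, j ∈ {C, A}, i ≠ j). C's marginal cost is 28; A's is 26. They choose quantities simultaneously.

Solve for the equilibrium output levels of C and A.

41, 41.5

Firm C's profit: π = q_C(357 − 3q_C − 2q_A) − 28q_C.
∂π/∂q_C = 329 − 6q_C − 2q_A = 0 ⇒ q_C = 329/6 − (1/3)q_A.
Similarly q_A = 331/6 − (1/3)q_C.
Substituting the second reaction function into the first: q_C = 329/6 − (1/3)(331/6 − (1/3)q_C), which gives (8/9)q_C = 328/9 ⇒ q_C = 41.
Then q_A = 331/6 − (1/3)·41 = 41.5.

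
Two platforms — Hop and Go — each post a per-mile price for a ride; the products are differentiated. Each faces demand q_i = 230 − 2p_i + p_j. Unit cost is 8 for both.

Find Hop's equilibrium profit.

Hop's profit: π = (p_{Hop} − 8)(230 − 2p_{Hop} + p_{Go}).
∂π/∂p_{Hop} = 246 − 4p_{Hop} + p_{Go} = 0 ⇒ p_{Hop} = 61.5 + 0.25p_{Go}.
Setting p_{Hop} = p_{Go} in the reaction function: p_{Hop} = 61.5 + 0.25p_{Hop}, so p_{Hop} = 61.5 / 0.75 = 82.
q_{Hop} = 230 − 2·82 + 82 = 148.
Profit = (82 − 8)·148 = 10952.

10952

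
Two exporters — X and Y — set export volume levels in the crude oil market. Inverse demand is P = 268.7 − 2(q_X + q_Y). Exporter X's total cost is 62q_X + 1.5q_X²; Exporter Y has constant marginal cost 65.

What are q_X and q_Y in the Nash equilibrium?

Exporter X's profit: π = q_X(268.7 − 2(q_X + q_Y)) − 62q_X − 1.5q_X².
∂π/∂q_X = 206.7 − 7q_X − 2q_Y = 0, so q_X = 2067/70 − (2/7)q_Y.
For Y: ∂π/∂q_Y = 203.7 − 4q_Y − 2q_X = 0 ⇒ q_Y = 50.925 − 0.5q_X.
Substituting the second reaction function into the first: q_X = 2067/70 − (2/7)(50.925 − 0.5q_X), which gives (6/7)q_X = 2097/140 ⇒ q_X = 17.475.
Then q_Y = 50.925 − 0.5·17.475 = 42.1875.

17.475, 42.1875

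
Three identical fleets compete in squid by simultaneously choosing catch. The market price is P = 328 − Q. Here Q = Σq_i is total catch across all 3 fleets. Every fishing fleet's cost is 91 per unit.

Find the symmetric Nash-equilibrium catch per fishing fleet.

59.25

A representative fishing fleet's profit is π_i = q_i(328 − Q) − 91q_i, with Q = q_i + Σ_{j≠i} q_j.
First-order condition: 237 − 2q_i − Σ_{j≠i} q_j = 0.
With identical fishing fleets, set every q_j = q: then 237 − 2q − 2q = 0, i.e. q = 237/4 = 59.25.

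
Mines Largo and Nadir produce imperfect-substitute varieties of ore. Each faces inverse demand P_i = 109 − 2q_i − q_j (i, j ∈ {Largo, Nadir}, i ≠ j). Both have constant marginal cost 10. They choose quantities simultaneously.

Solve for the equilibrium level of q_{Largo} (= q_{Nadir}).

Mine Largo's profit: π = q_{Largo}(109 − 2q_{Largo} − q_{Nadir}) − 10q_{Largo}.
∂π/∂q_{Largo} = 99 − 4q_{Largo} − q_{Nadir} = 0 ⇒ q_{Largo} = 24.75 − 0.25q_{Nadir}.
By symmetry q_{Nadir} = q_{Largo}; substituting into the reaction function, 1.25q_{Largo} = 24.75 and q_{Largo} = 19.8.

19.8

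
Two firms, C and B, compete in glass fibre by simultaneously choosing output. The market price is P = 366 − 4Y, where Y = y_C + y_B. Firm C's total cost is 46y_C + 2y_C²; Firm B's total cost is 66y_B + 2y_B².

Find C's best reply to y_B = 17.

21

Firm C's profit: π = y_C(366 − 4(y_C + y_B)) − 46y_C − 2y_C².
∂π/∂y_C = 320 − 12y_C − 4y_B = 0, so y_C = 80/3 − (1/3)y_B.
At y_B = 17: y_C = 80/3 − (1/3)·17 = 21.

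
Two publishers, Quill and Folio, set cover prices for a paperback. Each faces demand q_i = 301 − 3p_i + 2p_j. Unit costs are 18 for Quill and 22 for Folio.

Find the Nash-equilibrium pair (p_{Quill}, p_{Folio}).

89.5, 91

Quill's profit: π = (p_{Quill} − 18)(301 − 3p_{Quill} + 2p_{Folio}).
∂π/∂p_{Quill} = 355 − 6p_{Quill} + 2p_{Folio} = 0 ⇒ p_{Quill} = 355/6 + (1/3)p_{Folio}.
Similarly p_{Folio} = 367/6 + (1/3)p_{Quill}.
Plugging p_{Folio} into Quill's best response: p_{Quill} = 355/6 + (1/3)(367/6 + (1/3)p_{Quill}) ⇒ (8/9)p_{Quill} = 716/9, so p_{Quill} = 89.5.
Then p_{Folio} = 367/6 + (1/3)·89.5 = 91.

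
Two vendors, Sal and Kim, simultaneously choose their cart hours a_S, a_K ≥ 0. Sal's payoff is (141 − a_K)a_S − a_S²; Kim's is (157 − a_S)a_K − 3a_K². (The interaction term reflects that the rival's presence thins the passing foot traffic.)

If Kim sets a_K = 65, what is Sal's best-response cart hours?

38

Expanding Sal's payoff: 141a_S − a_Ka_S − a_S².
∂π/∂a_S = 141 − a_K − 2a_S = 0, so a_S = 70.5 − 0.5a_K.
At a_K = 65: a_S = 70.5 − 0.5·65 = 38.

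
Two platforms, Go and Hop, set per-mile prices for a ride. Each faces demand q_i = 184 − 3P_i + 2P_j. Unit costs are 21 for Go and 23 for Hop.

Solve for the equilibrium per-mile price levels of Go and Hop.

Go's profit: π = (P_{Go} − 21)(184 − 3P_{Go} + 2P_{Hop}).
∂π/∂P_{Go} = 247 − 6P_{Go} + 2P_{Hop} = 0 ⇒ P_{Go} = 247/6 + (1/3)P_{Hop}.
Similarly P_{Hop} = 253/6 + (1/3)P_{Go}.
Substituting the second reaction function into the first: P_{Go} = 247/6 + (1/3)(253/6 + (1/3)P_{Go}), which gives (8/9)P_{Go} = 497/9 ⇒ P_{Go} = 62.125.
Then P_{Hop} = 253/6 + (1/3)·62.125 = 62.875.

62.125, 62.875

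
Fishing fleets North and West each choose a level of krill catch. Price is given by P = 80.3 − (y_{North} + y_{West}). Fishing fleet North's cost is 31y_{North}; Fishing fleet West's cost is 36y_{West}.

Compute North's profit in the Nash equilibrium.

327.61

Fishing fleet North's profit: π = y_{North}(80.3 − (y_{North} + y_{West})) − 31y_{North}.
∂π/∂y_{North} = 49.3 − 2y_{North} − y_{West} = 0, so y_{North} = 24.65 − 0.5y_{West}.
By the same steps for West: y_{West} = 22.15 − 0.5y_{North}.
Plugging y_{West} into North's best response: y_{North} = 24.65 − 0.5(22.15 − 0.5y_{North}) ⇒ 0.75y_{North} = 13.575, so y_{North} = 18.1.
Then y_{West} = 22.15 − 0.5·18.1 = 13.1.
Price P = 80.3 − 31.2 = 49.1.
North's profit: (49.1 − 31)·18.1 = 327.61.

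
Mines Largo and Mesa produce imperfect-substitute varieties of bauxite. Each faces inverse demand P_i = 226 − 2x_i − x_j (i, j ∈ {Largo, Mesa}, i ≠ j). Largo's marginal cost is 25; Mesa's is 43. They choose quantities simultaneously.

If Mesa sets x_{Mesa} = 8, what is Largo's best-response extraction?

Mine Largo's profit: π = x_{Largo}(226 − 2x_{Largo} − x_{Mesa}) − 25x_{Largo}.
∂π/∂x_{Largo} = 201 − 4x_{Largo} − x_{Mesa} = 0 ⇒ x_{Largo} = 50.25 − 0.25x_{Mesa}.
At x_{Mesa} = 8: x_{Largo} = 50.25 − 0.25·8 = 48.25.

48.25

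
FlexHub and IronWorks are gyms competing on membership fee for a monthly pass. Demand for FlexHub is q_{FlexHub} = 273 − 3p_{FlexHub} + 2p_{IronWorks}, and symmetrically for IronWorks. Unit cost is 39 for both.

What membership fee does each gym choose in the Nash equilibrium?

97.5

FlexHub's profit: π = (p_{FlexHub} − 39)(273 − 3p_{FlexHub} + 2p_{IronWorks}).
∂π/∂p_{FlexHub} = 390 − 6p_{FlexHub} + 2p_{IronWorks} = 0 ⇒ p_{FlexHub} = 65 + (1/3)p_{IronWorks}.
The game is symmetric, so in equilibrium p_{IronWorks} = p_{FlexHub}: the reaction function gives (2/3)p_{FlexHub} = 65, hence p_{FlexHub} = 97.5.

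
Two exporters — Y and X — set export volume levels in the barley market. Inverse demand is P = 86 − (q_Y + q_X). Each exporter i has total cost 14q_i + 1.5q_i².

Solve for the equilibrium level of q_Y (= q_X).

Exporter Y's profit: π = q_Y(86 − (q_Y + q_X)) − 14q_Y − 1.5q_Y².
∂π/∂q_Y = 72 − 5q_Y − q_X = 0, so q_Y = 14.4 − 0.2q_X.
The game is symmetric, so in equilibrium q_X = q_Y: the reaction function gives 1.2q_Y = 14.4, hence q_Y = 12.

12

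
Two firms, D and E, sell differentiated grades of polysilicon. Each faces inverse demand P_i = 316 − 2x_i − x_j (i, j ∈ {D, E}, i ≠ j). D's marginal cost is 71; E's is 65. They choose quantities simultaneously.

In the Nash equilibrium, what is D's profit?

Firm D's profit: π = x_D(316 − 2x_D − x_E) − 71x_D.
∂π/∂x_D = 245 − 4x_D − x_E = 0 ⇒ x_D = 61.25 − 0.25x_E.
Similarly x_E = 62.75 − 0.25x_D.
Substituting the second reaction function into the first: x_D = 61.25 − 0.25(62.75 − 0.25x_D), which gives 0.9375x_D = 45.5625 ⇒ x_D = 48.6.
Then x_E = 62.75 − 0.25·48.6 = 50.6.
P_D = 316 − 2·48.6 − 50.6 = 168.2.
Profit = (168.2 − 71)·48.6 = 4723.92.

4723.92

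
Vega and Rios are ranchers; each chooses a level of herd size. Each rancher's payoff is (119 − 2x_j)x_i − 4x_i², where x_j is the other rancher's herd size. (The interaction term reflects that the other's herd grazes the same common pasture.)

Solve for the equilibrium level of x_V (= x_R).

11.9

Vega's payoff is (119 − 2x_R)x_V − 4x_V².
∂π/∂x_V = 119 − 2x_R − 8x_V = 0, so x_V = 14.875 − 0.25x_R.
The game is symmetric, so in equilibrium x_R = x_V: the reaction function gives 1.25x_V = 14.875, hence x_V = 11.9.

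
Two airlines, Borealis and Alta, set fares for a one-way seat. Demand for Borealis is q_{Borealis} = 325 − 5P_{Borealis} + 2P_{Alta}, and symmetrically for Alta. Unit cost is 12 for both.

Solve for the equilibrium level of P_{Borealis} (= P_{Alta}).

Borealis's profit: π = (P_{Borealis} − 12)(325 − 5P_{Borealis} + 2P_{Alta}).
∂π/∂P_{Borealis} = 385 − 10P_{Borealis} + 2P_{Alta} = 0 ⇒ P_{Borealis} = 38.5 + 0.2P_{Alta}.
Setting P_{Borealis} = P_{Alta} in the reaction function: P_{Borealis} = 38.5 + 0.2P_{Borealis}, so P_{Borealis} = 38.5 / 0.8 = 48.125.

48.125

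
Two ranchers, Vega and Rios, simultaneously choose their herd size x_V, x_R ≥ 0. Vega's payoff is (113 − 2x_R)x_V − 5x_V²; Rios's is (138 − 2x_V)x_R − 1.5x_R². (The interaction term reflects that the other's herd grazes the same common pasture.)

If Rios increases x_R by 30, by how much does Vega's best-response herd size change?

-6

Expanding Vega's payoff: 113x_V − 2x_Rx_V − 5x_V².
∂π/∂x_V = 113 − 2x_R − 10x_V = 0, so x_V = 11.3 − 0.2x_R.
The reaction-function slope is −0.2, so a 30-unit rise in x_R moves x_V by −0.2 × 30 = −6. Vega's best response falls — the actions are strategic substitutes.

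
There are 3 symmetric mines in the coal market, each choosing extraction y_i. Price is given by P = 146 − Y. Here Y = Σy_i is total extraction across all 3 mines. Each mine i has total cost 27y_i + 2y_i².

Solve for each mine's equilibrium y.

A representative mine's profit is π_i = y_i(146 − Y) − 27y_i − 2y_i², with Y = y_i + Σ_{j≠i} y_j.
First-order condition: 119 − 6y_i − Σ_{j≠i} y_j = 0.
Imposing symmetry (y_j = y for all j) turns Σ_{j≠i} y_j into 2y, so 119 = 8y and y = 14.875.

14.875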